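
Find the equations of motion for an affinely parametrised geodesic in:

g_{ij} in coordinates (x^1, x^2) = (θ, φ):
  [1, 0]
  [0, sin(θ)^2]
Geodesic equation: d^2x^k/dλ^2 + Γ^k_{ij} (dx^i/dλ)(dx^j/dλ) = 0.
Non-zero Christoffel symbols:
Γ^θ_{φ φ} = -sin(2*θ)/2
Γ^φ_{θ φ} = 1/tan(θ)
Substituting (the symmetric pair Γ^k_{ij}, Γ^k_{ji} combines into a factor 2):
d^2θ/dλ^2 - (sin(2*θ)/2) (dφ/dλ)^2 = 0
d^2φ/dλ^2 + (2/tan(θ)) (dθ/dλ)(dφ/dλ) = 0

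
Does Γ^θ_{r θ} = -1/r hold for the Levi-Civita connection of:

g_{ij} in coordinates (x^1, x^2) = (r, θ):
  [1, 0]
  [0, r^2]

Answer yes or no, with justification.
Γ^θ_{r θ} = (1/2) g^{θθ} (∂_r g_{θθ} + ∂_θ g_{θr} - ∂_θ g_{rθ}) = (1/2)(1/r^2)((2*r) + (0) - (0)) = 1/r
This differs from the proposed value -1/r.
No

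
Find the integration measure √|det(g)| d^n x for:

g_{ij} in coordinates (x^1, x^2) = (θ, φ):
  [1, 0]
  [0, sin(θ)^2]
det(g) = sin(θ)^2
√|det(g)| = sin(θ) (taking 0 < θ < π so that |sin(θ)| = sin(θ))
Volume element: dV = sin(θ) dθ dφ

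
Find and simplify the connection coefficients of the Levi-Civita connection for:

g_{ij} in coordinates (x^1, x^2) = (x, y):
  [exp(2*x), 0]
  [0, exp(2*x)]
Using Γ^k_{ij} = (1/2) g^{km} (∂_i g_{mj} + ∂_j g_{mi} - ∂_m g_{ij}); the metric is diagonal, so only the m = k term contributes.
Non-zero symbols (using the symmetry Γ^k_{ij} = Γ^k_{ji}):
Γ^x_{x x} = (1/2) g^{xx} (∂_x g_{xx} + ∂_x g_{xx} - ∂_x g_{xx}) = (1/2)(exp(-2*x))((2*exp(2*x)) + (2*exp(2*x)) - (2*exp(2*x))) = 1
Γ^x_{y y} = (1/2) g^{xx} (∂_y g_{xy} + ∂_y g_{xy} - ∂_x g_{yy}) = (1/2)(exp(-2*x))((0) + (0) - (2*exp(2*x))) = -1
Γ^y_{x y} = (1/2) g^{yy} (∂_x g_{yy} + ∂_y g_{yx} - ∂_y g_{xy}) = (1/2)(exp(-2*x))((2*exp(2*x)) + (0) - (0)) = 1
All other Christoffel symbols are zero.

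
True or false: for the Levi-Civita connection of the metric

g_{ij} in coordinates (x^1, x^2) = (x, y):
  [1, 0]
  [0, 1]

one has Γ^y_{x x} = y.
Γ^y_{x x} = (1/2) g^{yy} (∂_x g_{yx} + ∂_x g_{yx} - ∂_y g_{xx}) = (1/2)(1)((0) + (0) - (0)) = 0
This differs from the proposed value y.
False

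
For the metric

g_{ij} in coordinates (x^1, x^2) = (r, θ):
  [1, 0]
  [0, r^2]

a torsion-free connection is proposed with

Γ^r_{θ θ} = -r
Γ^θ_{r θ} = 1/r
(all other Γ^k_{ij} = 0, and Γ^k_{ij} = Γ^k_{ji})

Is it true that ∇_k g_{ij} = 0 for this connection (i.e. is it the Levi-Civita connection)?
Using ∇_k g_{ij} = ∂_k g_{ij} - Γ^m_{ki} g_{mj} - Γ^m_{kj} g_{im}:
e.g. ∇_r g_{θθ} = (2*r) - (r) - (r) = 0
Every component ∇_k g_{ij} vanishes: the connection is metric compatible.
Yes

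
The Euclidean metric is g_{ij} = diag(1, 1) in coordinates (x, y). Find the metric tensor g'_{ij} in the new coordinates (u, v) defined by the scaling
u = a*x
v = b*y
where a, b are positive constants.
Invert the transformation: x = u/a, y = v/b
g'_{ij} = (∂x^k/∂x'^i)(∂x^l/∂x'^j) g_{kl}; with g_{kl} = δ_{kl} this is Σ_k (∂x^k/∂x'^i)(∂x^k/∂x'^j).
Jacobian: ∂x/∂u = 1/a, ∂x/∂v = 0, ∂y/∂u = 0, ∂y/∂v = 1/b
g'_{uu} = (1/a)(1/a) + (0)(0) = 1/a^2
g'_{uv} = (1/a)(0) + (0)(1/b) = 0
g'_{vv} = (0)(0) + (1/b)(1/b) = 1/b^2
g'_{ij} = diag(1/a^2, 1/b^2)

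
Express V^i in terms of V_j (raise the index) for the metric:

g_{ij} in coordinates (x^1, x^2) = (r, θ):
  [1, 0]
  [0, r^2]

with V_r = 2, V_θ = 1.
Inverse metric (diagonal): g^{rr} = 1, g^{θθ} = 1/r^2
V^i = g^{ij} V_j:
V^r = (1)(2) + (0)(1) = 2
V^θ = (0)(2) + (1/r^2)(1) = 1/r^2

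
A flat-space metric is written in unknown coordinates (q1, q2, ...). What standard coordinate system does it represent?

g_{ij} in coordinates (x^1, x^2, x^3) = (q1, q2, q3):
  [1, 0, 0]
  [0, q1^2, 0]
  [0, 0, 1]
The line element ds^2 = dq1^2 + q1^2 dq2^2 + dq3^2 is dr^2 + r^2 dθ^2 + dz^2 with q1 = r, q2 = θ, q3 = z.
cylindrical coordinates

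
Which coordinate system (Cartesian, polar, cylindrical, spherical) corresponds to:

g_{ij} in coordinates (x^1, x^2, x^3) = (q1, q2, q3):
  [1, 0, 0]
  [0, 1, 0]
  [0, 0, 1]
All components are constant and the metric is the identity, i.e. orthonormal rectilinear coordinates.
Cartesian (3D) coordinates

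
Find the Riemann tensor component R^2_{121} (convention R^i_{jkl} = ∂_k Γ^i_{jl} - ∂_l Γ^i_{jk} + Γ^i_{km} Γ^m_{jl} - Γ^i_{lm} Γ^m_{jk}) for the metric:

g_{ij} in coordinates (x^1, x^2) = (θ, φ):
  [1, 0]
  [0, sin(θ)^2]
Non-zero Christoffel symbols (Γ^k_{ij} = Γ^k_{ji}):
Γ^θ_{φ φ} = -sin(2*θ)/2
Γ^φ_{θ φ} = 1/tan(θ)
R^φ_{θ φ θ} = ∂_φ Γ^φ_{θ θ} - ∂_θ Γ^φ_{θ φ} + Γ^φ_{φ m} Γ^m_{θ θ} - Γ^φ_{θ m} Γ^m_{θ φ}
  = (0) - (-1/sin(θ)^2) + (0) - (1/tan(θ)^2) = 1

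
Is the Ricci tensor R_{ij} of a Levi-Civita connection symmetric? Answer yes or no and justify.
R_{ij} = R^k_{ikj}; the pair symmetry R_{kilj} = R_{ljki} gives R_{ij} = R_{ji}.
Yes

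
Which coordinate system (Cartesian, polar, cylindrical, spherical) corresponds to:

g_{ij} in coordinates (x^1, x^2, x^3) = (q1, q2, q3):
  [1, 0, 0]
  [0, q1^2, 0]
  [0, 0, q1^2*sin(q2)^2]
The line element ds^2 = dq1^2 + q1^2 dq2^2 + q1^2 sin(q2)^2 dq3^2 is dr^2 + r^2 dθ^2 + r^2 sin(θ)^2 dφ^2 with q1 = r, q2 = θ, q3 = φ.
spherical coordinates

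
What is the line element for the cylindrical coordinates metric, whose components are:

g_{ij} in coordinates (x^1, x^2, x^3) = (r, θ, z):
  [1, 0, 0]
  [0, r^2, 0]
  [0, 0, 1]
ds^2 = g_{ij} dx^i dx^j; only the non-zero components contribute.
ds^2 = dr^2 + r^2 dθ^2 + dz^2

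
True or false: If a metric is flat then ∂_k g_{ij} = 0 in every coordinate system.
Flatness means R^i_{jkl} = 0; the components can still vary, e.g. the flat plane in polar coordinates has g_{θθ} = r^2.
False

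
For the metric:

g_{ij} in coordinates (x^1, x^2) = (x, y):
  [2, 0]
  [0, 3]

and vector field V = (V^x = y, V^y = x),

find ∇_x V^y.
All Christoffel symbols are zero.
∇_x V^y = ∂_x V^y + Γ^y_{x j} V^j
  = (1) + (0)(y) + (0)(x)
  = 1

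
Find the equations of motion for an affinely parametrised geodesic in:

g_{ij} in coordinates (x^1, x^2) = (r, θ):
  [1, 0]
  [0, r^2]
Geodesic equation: d^2x^k/dλ^2 + Γ^k_{ij} (dx^i/dλ)(dx^j/dλ) = 0.
Non-zero Christoffel symbols:
Γ^r_{θ θ} = -r
Γ^θ_{r θ} = 1/r
Substituting (the symmetric pair Γ^k_{ij}, Γ^k_{ji} combines into a factor 2):
d^2r/dλ^2 - r (dθ/dλ)^2 = 0
d^2θ/dλ^2 + (2/r) (dr/dλ)(dθ/dλ) = 0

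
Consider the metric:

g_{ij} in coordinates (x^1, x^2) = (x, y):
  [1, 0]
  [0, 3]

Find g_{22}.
With x^1 = x, x^2 = y, g_{22} = g_{yy} is the row-2, column-2 entry of the matrix.
g_{22} = 3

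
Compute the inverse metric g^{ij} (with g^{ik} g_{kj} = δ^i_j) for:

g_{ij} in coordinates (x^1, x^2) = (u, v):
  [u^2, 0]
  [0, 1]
The metric is diagonal, so g^{ij} is diagonal with entries 1/g_{ii}: diag(1/(u^2), 1).
g^{ij}:
  [1/u^2, 0]
  [0, 1]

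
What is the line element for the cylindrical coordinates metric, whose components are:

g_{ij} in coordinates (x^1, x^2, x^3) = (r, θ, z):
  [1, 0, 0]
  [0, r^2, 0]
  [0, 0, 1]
ds^2 = g_{ij} dx^i dx^j; only the non-zero components contribute.
ds^2 = dr^2 + r^2 dθ^2 + dz^2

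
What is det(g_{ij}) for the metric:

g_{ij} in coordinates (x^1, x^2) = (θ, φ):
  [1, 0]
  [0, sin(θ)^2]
For a 2×2 metric: det(g) = g_{11}·g_{22} - g_{12}·g_{21}
= (1)·(sin(θ)^2) - (0)·(0)
= sin(θ)^2 - 0
det(g) = sin(θ)^2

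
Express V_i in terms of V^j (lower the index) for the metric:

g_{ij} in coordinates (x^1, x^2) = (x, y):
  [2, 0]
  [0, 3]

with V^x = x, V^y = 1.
V_i = g_{ij} V^j:
V_x = (2)(x) + (0)(1) = 2*x
V_y = (0)(x) + (3)(1) = 3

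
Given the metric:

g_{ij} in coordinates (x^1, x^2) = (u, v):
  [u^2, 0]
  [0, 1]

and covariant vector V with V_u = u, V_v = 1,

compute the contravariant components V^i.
Inverse metric (diagonal): g^{uu} = 1/u^2, g^{vv} = 1
V^i = g^{ij} V_j:
V^u = (1/u^2)(u) + (0)(1) = 1/u
V^v = (0)(u) + (1)(1) = 1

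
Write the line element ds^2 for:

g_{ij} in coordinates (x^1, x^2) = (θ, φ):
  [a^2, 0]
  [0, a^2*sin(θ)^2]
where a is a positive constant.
ds^2 = g_{ij} dx^i dx^j; only the non-zero components contribute.
ds^2 = a^2 dθ^2 + a^2*sin(θ)^2 dφ^2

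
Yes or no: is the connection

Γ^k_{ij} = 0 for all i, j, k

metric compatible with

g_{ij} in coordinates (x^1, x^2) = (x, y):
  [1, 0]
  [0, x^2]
Using ∇_k g_{ij} = ∂_k g_{ij} - Γ^m_{ki} g_{mj} - Γ^m_{kj} g_{im}:
∇_x g_{yy} = (2*x) - (0) - (0) = 2*x ≠ 0
So the connection is not metric compatible (it is not the Levi-Civita connection).
No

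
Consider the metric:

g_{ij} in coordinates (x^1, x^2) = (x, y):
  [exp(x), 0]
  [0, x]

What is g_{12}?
With x^1 = x, x^2 = y, g_{12} = g_{xy} is the row-1, column-2 entry of the matrix.
g_{12} = 0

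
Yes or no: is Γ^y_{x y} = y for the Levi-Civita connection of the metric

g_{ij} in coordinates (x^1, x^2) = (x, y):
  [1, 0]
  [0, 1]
Γ^y_{x y} = (1/2) g^{yy} (∂_x g_{yy} + ∂_y g_{yx} - ∂_y g_{xy}) = (1/2)(1)((0) + (0) - (0)) = 0
This differs from the proposed value y.
No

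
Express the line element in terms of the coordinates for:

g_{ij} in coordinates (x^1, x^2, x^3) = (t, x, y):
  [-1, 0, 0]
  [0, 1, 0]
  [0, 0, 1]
ds^2 = g_{ij} dx^i dx^j; only the non-zero components contribute.
ds^2 = -dt^2 + dx^2 + dy^2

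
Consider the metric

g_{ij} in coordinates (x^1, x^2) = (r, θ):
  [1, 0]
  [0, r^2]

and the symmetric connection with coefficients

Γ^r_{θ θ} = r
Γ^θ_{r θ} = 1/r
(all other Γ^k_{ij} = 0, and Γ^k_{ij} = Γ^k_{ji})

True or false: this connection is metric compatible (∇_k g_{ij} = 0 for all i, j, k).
Using ∇_k g_{ij} = ∂_k g_{ij} - Γ^m_{ki} g_{mj} - Γ^m_{kj} g_{im}:
∇_θ g_{rθ} = (0) - (r) - (r) = -2*r ≠ 0
So the connection is not metric compatible (it is not the Levi-Civita connection).
False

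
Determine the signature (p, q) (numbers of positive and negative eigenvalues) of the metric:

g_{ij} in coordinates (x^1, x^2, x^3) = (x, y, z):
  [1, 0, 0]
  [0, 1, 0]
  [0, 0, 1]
The metric is diagonal, so its eigenvalues are the diagonal entries: 1, 1, 1 (at a generic point, where coordinate-dependent entries are positive).
3 positive, 0 negative.
(3, 0) - Riemannian (positive definite)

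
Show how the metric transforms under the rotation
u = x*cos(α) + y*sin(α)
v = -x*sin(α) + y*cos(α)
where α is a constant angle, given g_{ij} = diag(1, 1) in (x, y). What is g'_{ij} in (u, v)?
Invert the transformation: x = u*cos(α) - v*sin(α), y = u*sin(α) + v*cos(α)
g'_{ij} = (∂x^k/∂x'^i)(∂x^l/∂x'^j) g_{kl}; with g_{kl} = δ_{kl} this is Σ_k (∂x^k/∂x'^i)(∂x^k/∂x'^j).
Jacobian: ∂x/∂u = cos(α), ∂x/∂v = -sin(α), ∂y/∂u = sin(α), ∂y/∂v = cos(α)
g'_{uu} = (cos(α))(cos(α)) + (sin(α))(sin(α)) = 1
g'_{uv} = (cos(α))(-sin(α)) + (sin(α))(cos(α)) = 0
g'_{vv} = (-sin(α))(-sin(α)) + (cos(α))(cos(α)) = 1
g'_{ij} = diag(1, 1)
The Euclidean metric is invariant under rotations.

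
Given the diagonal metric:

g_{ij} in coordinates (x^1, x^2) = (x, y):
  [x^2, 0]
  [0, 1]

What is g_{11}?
With x^1 = x, x^2 = y, g_{11} = g_{xx} is the row-1, column-1 entry of the matrix.
g_{11} = x^2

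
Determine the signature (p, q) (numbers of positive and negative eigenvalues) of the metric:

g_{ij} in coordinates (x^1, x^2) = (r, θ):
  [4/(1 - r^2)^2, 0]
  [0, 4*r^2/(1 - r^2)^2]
The metric is diagonal, so its eigenvalues are the diagonal entries: 4/(1 - r^2)^2, 4*r^2/(1 - r^2)^2 (at a generic point, where coordinate-dependent entries are positive).
2 positive, 0 negative.
(2, 0) - Riemannian (positive definite)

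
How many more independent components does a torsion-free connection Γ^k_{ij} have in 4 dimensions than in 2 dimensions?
Independent components in n dimensions: n × n(n+1)/2 = n^2(n+1)/2.
4D: 4 × 10 = 40
2D: 2 × 3 = 6
Difference = 40 - 6 = 34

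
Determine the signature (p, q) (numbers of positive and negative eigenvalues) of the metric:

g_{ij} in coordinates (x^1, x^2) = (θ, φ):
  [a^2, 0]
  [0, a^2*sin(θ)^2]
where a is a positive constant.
The metric is diagonal, so its eigenvalues are the diagonal entries: a^2, a^2*sin(θ)^2 (at a generic point, where coordinate-dependent entries are positive).
2 positive, 0 negative.
(2, 0) - Riemannian (positive definite)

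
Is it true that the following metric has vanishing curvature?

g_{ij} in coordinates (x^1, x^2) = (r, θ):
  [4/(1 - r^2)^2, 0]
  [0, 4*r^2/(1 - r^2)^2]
Non-zero Christoffel symbols:
Γ^r_{r r} = 2*r/(1 - r^2)
Γ^r_{θ θ} = (r^3 + r)/(r^2 - 1)
Γ^θ_{r θ} = (-r^2 - 1)/(r^3 - r)
Ricci tensor: R_{rr} = -4/(r^2 - 1)^2, R_{rθ} = 0, R_{θθ} = -4*r^2/(r^2 - 1)^2
The Ricci tensor is non-zero, so the Riemann tensor is non-zero: not flat.
No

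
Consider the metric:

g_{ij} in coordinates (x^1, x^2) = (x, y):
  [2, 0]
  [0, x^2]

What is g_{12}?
With x^1 = x, x^2 = y, g_{12} = g_{xy} is the row-1, column-2 entry of the matrix.
g_{12} = 0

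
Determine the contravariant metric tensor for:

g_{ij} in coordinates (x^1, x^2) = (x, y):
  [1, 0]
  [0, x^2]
The metric is diagonal, so g^{ij} is diagonal with entries 1/g_{ii}: diag(1, 1/(x^2)).
g^{ij}:
  [1, 0]
  [0, 1/x^2]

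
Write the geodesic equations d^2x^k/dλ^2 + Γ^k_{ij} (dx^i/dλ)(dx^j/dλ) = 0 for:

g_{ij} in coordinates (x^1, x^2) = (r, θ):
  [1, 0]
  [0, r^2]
Geodesic equation: d^2x^k/dλ^2 + Γ^k_{ij} (dx^i/dλ)(dx^j/dλ) = 0.
Non-zero Christoffel symbols:
Γ^r_{θ θ} = -r
Γ^θ_{r θ} = 1/r
Substituting (the symmetric pair Γ^k_{ij}, Γ^k_{ji} combines into a factor 2):
d^2r/dλ^2 - r (dθ/dλ)^2 = 0
d^2θ/dλ^2 + (2/r) (dr/dλ)(dθ/dλ) = 0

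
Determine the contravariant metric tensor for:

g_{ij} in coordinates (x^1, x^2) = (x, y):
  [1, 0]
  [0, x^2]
The metric is diagonal, so g^{ij} is diagonal with entries 1/g_{ii}: diag(1, 1/(x^2)).
g^{ij}:
  [1, 0]
  [0, 1/x^2]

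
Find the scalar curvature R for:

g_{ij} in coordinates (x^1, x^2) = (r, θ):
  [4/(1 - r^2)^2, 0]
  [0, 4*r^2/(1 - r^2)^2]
Non-zero Christoffel symbols (Γ^k_{ij} = Γ^k_{ji}):
Γ^r_{r r} = 2*r/(1 - r^2)
Γ^r_{θ θ} = (r^3 + r)/(r^2 - 1)
Γ^θ_{r θ} = (-r^2 - 1)/(r^3 - r)
Ricci tensor (R_{ij} = R^k_{ikj}): R_{rr} = -4/(r^2 - 1)^2, R_{rθ} = 0, R_{θθ} = -4*r^2/(r^2 - 1)^2
Inverse metric: g^{rr} = (1 - r^2)^2/4, g^{θθ} = (1 - r^2)^2/(4*r^2)
R = g^{ij} R_{ij} = ((1 - r^2)^2/4)(-4/(r^2 - 1)^2) + ((1 - r^2)^2/(4*r^2))(-4*r^2/(r^2 - 1)^2) = -2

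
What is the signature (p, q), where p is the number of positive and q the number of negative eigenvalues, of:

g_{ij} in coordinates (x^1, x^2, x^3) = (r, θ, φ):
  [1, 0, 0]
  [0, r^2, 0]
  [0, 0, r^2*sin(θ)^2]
The metric is diagonal, so its eigenvalues are the diagonal entries: 1, r^2, r^2*sin(θ)^2 (at a generic point, where coordinate-dependent entries are positive).
3 positive, 0 negative.
(3, 0) - Riemannian (positive definite)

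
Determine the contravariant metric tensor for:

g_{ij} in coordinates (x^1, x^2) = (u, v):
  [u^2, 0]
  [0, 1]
The metric is diagonal, so g^{ij} is diagonal with entries 1/g_{ii}: diag(1/(u^2), 1).
g^{ij}:
  [1/u^2, 0]
  [0, 1]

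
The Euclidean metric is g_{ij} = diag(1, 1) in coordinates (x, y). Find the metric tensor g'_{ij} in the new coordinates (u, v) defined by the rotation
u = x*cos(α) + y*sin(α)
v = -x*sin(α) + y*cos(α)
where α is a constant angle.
Invert the transformation: x = u*cos(α) - v*sin(α), y = u*sin(α) + v*cos(α)
g'_{ij} = (∂x^k/∂x'^i)(∂x^l/∂x'^j) g_{kl}; with g_{kl} = δ_{kl} this is Σ_k (∂x^k/∂x'^i)(∂x^k/∂x'^j).
Jacobian: ∂x/∂u = cos(α), ∂x/∂v = -sin(α), ∂y/∂u = sin(α), ∂y/∂v = cos(α)
g'_{uu} = (cos(α))(cos(α)) + (sin(α))(sin(α)) = 1
g'_{uv} = (cos(α))(-sin(α)) + (sin(α))(cos(α)) = 0
g'_{vv} = (-sin(α))(-sin(α)) + (cos(α))(cos(α)) = 1
g'_{ij} = diag(1, 1)
The Euclidean metric is invariant under rotations.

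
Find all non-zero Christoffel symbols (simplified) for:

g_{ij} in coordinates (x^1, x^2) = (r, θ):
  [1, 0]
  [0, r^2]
Using Γ^k_{ij} = (1/2) g^{km} (∂_i g_{mj} + ∂_j g_{mi} - ∂_m g_{ij}); the metric is diagonal, so only the m = k term contributes.
Non-zero symbols (using the symmetry Γ^k_{ij} = Γ^k_{ji}):
Γ^r_{θ θ} = (1/2) g^{rr} (∂_θ g_{rθ} + ∂_θ g_{rθ} - ∂_r g_{θθ}) = (1/2)(1)((0) + (0) - (2*r)) = -r
Γ^θ_{r θ} = (1/2) g^{θθ} (∂_r g_{θθ} + ∂_θ g_{θr} - ∂_θ g_{rθ}) = (1/2)(1/r^2)((2*r) + (0) - (0)) = 1/r
All other Christoffel symbols are zero.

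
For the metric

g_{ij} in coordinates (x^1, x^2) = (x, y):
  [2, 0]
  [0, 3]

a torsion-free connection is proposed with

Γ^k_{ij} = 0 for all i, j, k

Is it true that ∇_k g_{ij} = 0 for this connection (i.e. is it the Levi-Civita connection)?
Using ∇_k g_{ij} = ∂_k g_{ij} - Γ^m_{ki} g_{mj} - Γ^m_{kj} g_{im}:
e.g. ∇_x g_{xx} = (0) - (0) - (0) = 0
Every component ∇_k g_{ij} vanishes: the connection is metric compatible.
Yes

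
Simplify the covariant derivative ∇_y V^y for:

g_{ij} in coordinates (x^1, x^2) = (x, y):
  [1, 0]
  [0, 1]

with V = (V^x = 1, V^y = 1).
All Christoffel symbols are zero.
∇_y V^y = ∂_y V^y + Γ^y_{y j} V^j
  = (0) + (0)(1) + (0)(1)
  = 0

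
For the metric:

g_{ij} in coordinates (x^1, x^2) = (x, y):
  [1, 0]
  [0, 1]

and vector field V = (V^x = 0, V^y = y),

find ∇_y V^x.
All Christoffel symbols are zero.
∇_y V^x = ∂_y V^x + Γ^x_{y j} V^j
  = (0) + (0)(0) + (0)(y)
  = 0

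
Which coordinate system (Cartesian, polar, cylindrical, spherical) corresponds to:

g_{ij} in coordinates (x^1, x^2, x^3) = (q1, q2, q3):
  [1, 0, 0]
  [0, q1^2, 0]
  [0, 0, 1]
The line element ds^2 = dq1^2 + q1^2 dq2^2 + dq3^2 is dr^2 + r^2 dθ^2 + dz^2 with q1 = r, q2 = θ, q3 = z.
cylindrical coordinates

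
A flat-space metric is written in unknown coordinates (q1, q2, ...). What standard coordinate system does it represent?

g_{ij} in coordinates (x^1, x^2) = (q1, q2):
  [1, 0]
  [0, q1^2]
The line element ds^2 = dq1^2 + q1^2 dq2^2 is dr^2 + r^2 dθ^2 with q1 = r, q2 = θ.
polar coordinates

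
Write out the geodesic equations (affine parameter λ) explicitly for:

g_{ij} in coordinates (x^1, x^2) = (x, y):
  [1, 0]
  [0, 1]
Geodesic equation: d^2x^k/dλ^2 + Γ^k_{ij} (dx^i/dλ)(dx^j/dλ) = 0.
All Christoffel symbols vanish, so the geodesics are straight lines:
d^2x/dλ^2 = 0
d^2y/dλ^2 = 0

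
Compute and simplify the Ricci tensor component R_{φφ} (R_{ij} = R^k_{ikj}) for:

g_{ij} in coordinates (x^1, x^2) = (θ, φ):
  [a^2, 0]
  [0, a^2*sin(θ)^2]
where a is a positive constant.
Non-zero Christoffel symbols (Γ^k_{ij} = Γ^k_{ji}):
Γ^θ_{φ φ} = -sin(2*θ)/2
Γ^φ_{θ φ} = 1/tan(θ)
R^θ_{φ θ φ} = ∂_θ Γ^θ_{φ φ} - ∂_φ Γ^θ_{φ θ} + Γ^θ_{θ m} Γ^m_{φ φ} - Γ^θ_{φ m} Γ^m_{φ θ}
  = (-cos(2*θ)) - (0) + (0) - (-cos(θ)^2) = sin(θ)^2
R^φ_{φ φ φ} = 0 (a repeated index in an antisymmetric pair)
R_{φφ} = R^θ_{φ θ φ} + R^φ_{φ φ φ} = (sin(θ)^2) + (0) = sin(θ)^2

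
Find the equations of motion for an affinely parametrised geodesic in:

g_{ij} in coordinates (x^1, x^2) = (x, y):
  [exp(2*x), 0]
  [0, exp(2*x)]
Geodesic equation: d^2x^k/dλ^2 + Γ^k_{ij} (dx^i/dλ)(dx^j/dλ) = 0.
Non-zero Christoffel symbols:
Γ^x_{x x} = 1
Γ^x_{y y} = -1
Γ^y_{x y} = 1
Substituting (the symmetric pair Γ^k_{ij}, Γ^k_{ji} combines into a factor 2):
d^2x/dλ^2 + (dx/dλ)^2 - (dy/dλ)^2 = 0
d^2y/dλ^2 + 2 (dx/dλ)(dy/dλ) = 0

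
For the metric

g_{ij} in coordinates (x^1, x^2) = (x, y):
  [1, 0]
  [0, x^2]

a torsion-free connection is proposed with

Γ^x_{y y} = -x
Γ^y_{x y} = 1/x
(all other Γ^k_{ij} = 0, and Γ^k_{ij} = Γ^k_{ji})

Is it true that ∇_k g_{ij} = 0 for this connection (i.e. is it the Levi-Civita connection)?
Using ∇_k g_{ij} = ∂_k g_{ij} - Γ^m_{ki} g_{mj} - Γ^m_{kj} g_{im}:
e.g. ∇_x g_{yy} = (2*x) - (x) - (x) = 0
Every component ∇_k g_{ij} vanishes: the connection is metric compatible.
Yes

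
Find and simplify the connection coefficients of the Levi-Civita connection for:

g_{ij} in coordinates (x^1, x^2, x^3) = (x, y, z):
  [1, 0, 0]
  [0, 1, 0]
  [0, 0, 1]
Using Γ^k_{ij} = (1/2) g^{km} (∂_i g_{mj} + ∂_j g_{mi} - ∂_m g_{ij}); the metric is diagonal, so only the m = k term contributes.
Every metric component is constant, so all ∂_m g_{ij} = 0 and every Christoffel symbol vanishes.
All Christoffel symbols are zero.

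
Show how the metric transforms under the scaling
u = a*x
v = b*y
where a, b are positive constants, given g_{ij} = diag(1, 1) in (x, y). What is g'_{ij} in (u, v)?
Invert the transformation: x = u/a, y = v/b
g'_{ij} = (∂x^k/∂x'^i)(∂x^l/∂x'^j) g_{kl}; with g_{kl} = δ_{kl} this is Σ_k (∂x^k/∂x'^i)(∂x^k/∂x'^j).
Jacobian: ∂x/∂u = 1/a, ∂x/∂v = 0, ∂y/∂u = 0, ∂y/∂v = 1/b
g'_{uu} = (1/a)(1/a) + (0)(0) = 1/a^2
g'_{uv} = (1/a)(0) + (0)(1/b) = 0
g'_{vv} = (0)(0) + (1/b)(1/b) = 1/b^2
g'_{ij} = diag(1/a^2, 1/b^2)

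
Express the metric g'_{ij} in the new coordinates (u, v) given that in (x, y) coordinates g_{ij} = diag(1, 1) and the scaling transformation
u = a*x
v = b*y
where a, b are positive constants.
Invert the transformation: x = u/a, y = v/b
g'_{ij} = (∂x^k/∂x'^i)(∂x^l/∂x'^j) g_{kl}; with g_{kl} = δ_{kl} this is Σ_k (∂x^k/∂x'^i)(∂x^k/∂x'^j).
Jacobian: ∂x/∂u = 1/a, ∂x/∂v = 0, ∂y/∂u = 0, ∂y/∂v = 1/b
g'_{uu} = (1/a)(1/a) + (0)(0) = 1/a^2
g'_{uv} = (1/a)(0) + (0)(1/b) = 0
g'_{vv} = (0)(0) + (1/b)(1/b) = 1/b^2
g'_{ij} = diag(1/a^2, 1/b^2)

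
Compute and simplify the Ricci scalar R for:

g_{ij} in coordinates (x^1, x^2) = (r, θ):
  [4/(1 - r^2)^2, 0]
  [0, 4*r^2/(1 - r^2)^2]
Non-zero Christoffel symbols (Γ^k_{ij} = Γ^k_{ji}):
Γ^r_{r r} = 2*r/(1 - r^2)
Γ^r_{θ θ} = (r^3 + r)/(r^2 - 1)
Γ^θ_{r θ} = (-r^2 - 1)/(r^3 - r)
Ricci tensor (R_{ij} = R^k_{ikj}): R_{rr} = -4/(r^2 - 1)^2, R_{rθ} = 0, R_{θθ} = -4*r^2/(r^2 - 1)^2
Inverse metric: g^{rr} = (1 - r^2)^2/4, g^{θθ} = (1 - r^2)^2/(4*r^2)
R = g^{ij} R_{ij} = ((1 - r^2)^2/4)(-4/(r^2 - 1)^2) + ((1 - r^2)^2/(4*r^2))(-4*r^2/(r^2 - 1)^2) = -2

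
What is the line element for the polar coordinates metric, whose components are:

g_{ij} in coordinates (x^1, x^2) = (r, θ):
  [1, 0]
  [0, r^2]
ds^2 = g_{ij} dx^i dx^j; only the non-zero components contribute.
ds^2 = dr^2 + r^2 dθ^2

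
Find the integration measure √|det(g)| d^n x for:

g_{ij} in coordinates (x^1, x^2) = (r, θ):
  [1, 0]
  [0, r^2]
det(g) = r^2
√|det(g)| = r
Volume element: dV = r dr dθ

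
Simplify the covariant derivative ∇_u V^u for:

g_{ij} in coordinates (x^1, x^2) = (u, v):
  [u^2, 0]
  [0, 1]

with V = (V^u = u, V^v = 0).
Non-zero Christoffel symbols:
Γ^u_{u u} = 1/u
∇_u V^u = ∂_u V^u + Γ^u_{u j} V^j
  = (1) + (1/u)(u) + (0)(0)
  = 2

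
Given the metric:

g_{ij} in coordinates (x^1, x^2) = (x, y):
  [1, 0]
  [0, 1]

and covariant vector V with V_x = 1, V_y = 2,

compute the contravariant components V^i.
Inverse metric (diagonal): g^{xx} = 1, g^{yy} = 1
V^i = g^{ij} V_j:
V^x = (1)(1) + (0)(2) = 1
V^y = (0)(1) + (1)(2) = 2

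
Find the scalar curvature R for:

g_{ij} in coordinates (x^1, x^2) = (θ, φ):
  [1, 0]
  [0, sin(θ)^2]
Non-zero Christoffel symbols (Γ^k_{ij} = Γ^k_{ji}):
Γ^θ_{φ φ} = -sin(2*θ)/2
Γ^φ_{θ φ} = 1/tan(θ)
Ricci tensor (R_{ij} = R^k_{ikj}): R_{θθ} = 1, R_{θφ} = 0, R_{φφ} = sin(θ)^2
Inverse metric: g^{θθ} = 1, g^{φφ} = 1/sin(θ)^2
R = g^{ij} R_{ij} = (1)(1) + (1/sin(θ)^2)(sin(θ)^2) = 2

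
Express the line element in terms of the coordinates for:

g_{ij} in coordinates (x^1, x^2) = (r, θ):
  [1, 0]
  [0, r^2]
ds^2 = g_{ij} dx^i dx^j; only the non-zero components contribute.
ds^2 = dr^2 + r^2 dθ^2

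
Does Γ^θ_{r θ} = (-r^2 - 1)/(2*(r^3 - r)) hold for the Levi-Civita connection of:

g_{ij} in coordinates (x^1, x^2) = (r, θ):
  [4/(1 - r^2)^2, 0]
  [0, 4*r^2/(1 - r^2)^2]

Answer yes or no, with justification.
Γ^θ_{r θ} = (1/2) g^{θθ} (∂_r g_{θθ} + ∂_θ g_{θr} - ∂_θ g_{rθ}) = (1/2)((1 - r^2)^2/(4*r^2))((-8*(r^3 + r)/(r^2 - 1)^3) + (0) - (0)) = (-r^2 - 1)/(r^3 - r)
This differs from the proposed value (-r^2 - 1)/(2*(r^3 - r)).
No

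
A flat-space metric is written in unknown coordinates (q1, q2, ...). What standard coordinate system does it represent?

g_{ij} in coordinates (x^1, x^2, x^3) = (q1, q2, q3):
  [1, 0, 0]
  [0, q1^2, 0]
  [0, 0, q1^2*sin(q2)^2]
The line element ds^2 = dq1^2 + q1^2 dq2^2 + q1^2 sin(q2)^2 dq3^2 is dr^2 + r^2 dθ^2 + r^2 sin(θ)^2 dφ^2 with q1 = r, q2 = θ, q3 = φ.
spherical coordinates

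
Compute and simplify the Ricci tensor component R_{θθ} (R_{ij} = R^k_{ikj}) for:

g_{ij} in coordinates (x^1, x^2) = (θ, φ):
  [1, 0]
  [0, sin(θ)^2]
Non-zero Christoffel symbols (Γ^k_{ij} = Γ^k_{ji}):
Γ^θ_{φ φ} = -sin(2*θ)/2
Γ^φ_{θ φ} = 1/tan(θ)
R^θ_{θ θ θ} = 0 (a repeated index in an antisymmetric pair)
R^φ_{θ φ θ} = ∂_φ Γ^φ_{θ θ} - ∂_θ Γ^φ_{θ φ} + Γ^φ_{φ m} Γ^m_{θ θ} - Γ^φ_{θ m} Γ^m_{θ φ}
  = (0) - (-1/sin(θ)^2) + (0) - (1/tan(θ)^2) = 1
R_{θθ} = R^θ_{θ θ θ} + R^φ_{θ φ θ} = (0) + (1) = 1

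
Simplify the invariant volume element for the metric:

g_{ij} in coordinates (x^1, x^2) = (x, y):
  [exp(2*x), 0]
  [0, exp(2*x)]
det(g) = exp(4*x)
√|det(g)| = exp(2*x)
Volume element: dV = exp(2*x) dx dy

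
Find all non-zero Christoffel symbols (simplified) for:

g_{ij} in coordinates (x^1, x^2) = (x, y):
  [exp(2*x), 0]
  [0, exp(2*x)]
Using Γ^k_{ij} = (1/2) g^{km} (∂_i g_{mj} + ∂_j g_{mi} - ∂_m g_{ij}); the metric is diagonal, so only the m = k term contributes.
Non-zero symbols (using the symmetry Γ^k_{ij} = Γ^k_{ji}):
Γ^x_{x x} = (1/2) g^{xx} (∂_x g_{xx} + ∂_x g_{xx} - ∂_x g_{xx}) = (1/2)(exp(-2*x))((2*exp(2*x)) + (2*exp(2*x)) - (2*exp(2*x))) = 1
Γ^x_{y y} = (1/2) g^{xx} (∂_y g_{xy} + ∂_y g_{xy} - ∂_x g_{yy}) = (1/2)(exp(-2*x))((0) + (0) - (2*exp(2*x))) = -1
Γ^y_{x y} = (1/2) g^{yy} (∂_x g_{yy} + ∂_y g_{yx} - ∂_y g_{xy}) = (1/2)(exp(-2*x))((2*exp(2*x)) + (0) - (0)) = 1
All other Christoffel symbols are zero.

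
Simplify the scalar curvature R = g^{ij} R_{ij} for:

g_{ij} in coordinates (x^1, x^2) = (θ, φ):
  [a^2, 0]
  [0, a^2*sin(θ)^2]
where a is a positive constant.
Non-zero Christoffel symbols (Γ^k_{ij} = Γ^k_{ji}):
Γ^θ_{φ φ} = -sin(2*θ)/2
Γ^φ_{θ φ} = 1/tan(θ)
Ricci tensor (R_{ij} = R^k_{ikj}): R_{θθ} = 1, R_{θφ} = 0, R_{φφ} = sin(θ)^2
Inverse metric: g^{θθ} = 1/a^2, g^{φφ} = 1/(a^2*sin(θ)^2)
R = g^{ij} R_{ij} = (1/a^2)(1) + (1/(a^2*sin(θ)^2))(sin(θ)^2) = 2/a^2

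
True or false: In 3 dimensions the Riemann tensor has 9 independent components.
n^2(n^2-1)/12 = 9·8/12 = 6 independent components for n = 3.
False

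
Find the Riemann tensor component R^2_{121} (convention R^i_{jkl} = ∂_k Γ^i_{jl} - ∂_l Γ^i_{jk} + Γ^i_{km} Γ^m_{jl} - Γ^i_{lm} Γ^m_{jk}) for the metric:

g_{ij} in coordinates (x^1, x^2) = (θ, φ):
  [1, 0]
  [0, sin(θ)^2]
Non-zero Christoffel symbols (Γ^k_{ij} = Γ^k_{ji}):
Γ^θ_{φ φ} = -sin(2*θ)/2
Γ^φ_{θ φ} = 1/tan(θ)
R^φ_{θ φ θ} = ∂_φ Γ^φ_{θ θ} - ∂_θ Γ^φ_{θ φ} + Γ^φ_{φ m} Γ^m_{θ θ} - Γ^φ_{θ m} Γ^m_{θ φ}
  = (0) - (-1/sin(θ)^2) + (0) - (1/tan(θ)^2) = 1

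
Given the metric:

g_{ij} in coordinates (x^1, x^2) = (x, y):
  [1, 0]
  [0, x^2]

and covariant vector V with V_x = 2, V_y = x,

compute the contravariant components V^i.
Inverse metric (diagonal): g^{xx} = 1, g^{yy} = 1/x^2
V^i = g^{ij} V_j:
V^x = (1)(2) + (0)(x) = 2
V^y = (0)(2) + (1/x^2)(x) = 1/x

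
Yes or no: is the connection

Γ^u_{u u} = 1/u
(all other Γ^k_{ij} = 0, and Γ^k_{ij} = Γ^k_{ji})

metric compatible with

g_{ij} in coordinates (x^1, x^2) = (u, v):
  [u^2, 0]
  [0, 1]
Using ∇_k g_{ij} = ∂_k g_{ij} - Γ^m_{ki} g_{mj} - Γ^m_{kj} g_{im}:
e.g. ∇_u g_{uu} = (2*u) - (u) - (u) = 0
Every component ∇_k g_{ij} vanishes: the connection is metric compatible.
Yes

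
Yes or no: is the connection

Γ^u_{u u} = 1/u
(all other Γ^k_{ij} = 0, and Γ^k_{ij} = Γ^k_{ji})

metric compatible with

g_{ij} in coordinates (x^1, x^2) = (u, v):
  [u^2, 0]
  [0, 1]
Using ∇_k g_{ij} = ∂_k g_{ij} - Γ^m_{ki} g_{mj} - Γ^m_{kj} g_{im}:
e.g. ∇_u g_{uu} = (2*u) - (u) - (u) = 0
Every component ∇_k g_{ij} vanishes: the connection is metric compatible.
Yes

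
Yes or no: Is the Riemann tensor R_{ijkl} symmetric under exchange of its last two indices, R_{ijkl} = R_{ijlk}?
It is antisymmetric in the last pair: R_{ijkl} = -R_{ijlk}.
No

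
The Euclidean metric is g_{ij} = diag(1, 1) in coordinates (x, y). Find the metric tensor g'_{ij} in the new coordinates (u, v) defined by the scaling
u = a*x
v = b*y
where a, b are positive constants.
Invert the transformation: x = u/a, y = v/b
g'_{ij} = (∂x^k/∂x'^i)(∂x^l/∂x'^j) g_{kl}; with g_{kl} = δ_{kl} this is Σ_k (∂x^k/∂x'^i)(∂x^k/∂x'^j).
Jacobian: ∂x/∂u = 1/a, ∂x/∂v = 0, ∂y/∂u = 0, ∂y/∂v = 1/b
g'_{uu} = (1/a)(1/a) + (0)(0) = 1/a^2
g'_{uv} = (1/a)(0) + (0)(1/b) = 0
g'_{vv} = (0)(0) + (1/b)(1/b) = 1/b^2
g'_{ij} = diag(1/a^2, 1/b^2)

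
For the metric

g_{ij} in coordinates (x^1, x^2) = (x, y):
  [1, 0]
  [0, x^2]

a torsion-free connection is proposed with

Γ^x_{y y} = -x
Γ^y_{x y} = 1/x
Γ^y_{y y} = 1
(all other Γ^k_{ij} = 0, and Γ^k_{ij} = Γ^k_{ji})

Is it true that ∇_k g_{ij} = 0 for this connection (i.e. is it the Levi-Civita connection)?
Using ∇_k g_{ij} = ∂_k g_{ij} - Γ^m_{ki} g_{mj} - Γ^m_{kj} g_{im}:
∇_y g_{yy} = (0) - (x^2) - (x^2) = -2*x^2 ≠ 0
So the connection is not metric compatible (it is not the Levi-Civita connection).
No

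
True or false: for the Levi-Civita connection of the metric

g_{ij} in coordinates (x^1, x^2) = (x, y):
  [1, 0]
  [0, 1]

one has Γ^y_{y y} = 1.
Γ^y_{y y} = (1/2) g^{yy} (∂_y g_{yy} + ∂_y g_{yy} - ∂_y g_{yy}) = (1/2)(1)((0) + (0) - (0)) = 0
This differs from the proposed value 1.
False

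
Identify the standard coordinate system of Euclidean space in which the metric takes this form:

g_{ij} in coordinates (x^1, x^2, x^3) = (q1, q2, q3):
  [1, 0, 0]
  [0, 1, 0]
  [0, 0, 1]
All components are constant and the metric is the identity, i.e. orthonormal rectilinear coordinates.
Cartesian (3D) coordinates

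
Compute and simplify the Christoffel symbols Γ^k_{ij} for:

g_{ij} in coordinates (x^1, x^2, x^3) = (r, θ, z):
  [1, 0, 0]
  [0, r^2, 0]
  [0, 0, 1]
Using Γ^k_{ij} = (1/2) g^{km} (∂_i g_{mj} + ∂_j g_{mi} - ∂_m g_{ij}); the metric is diagonal, so only the m = k term contributes.
Non-zero symbols (using the symmetry Γ^k_{ij} = Γ^k_{ji}):
Γ^r_{θ θ} = (1/2) g^{rr} (∂_θ g_{rθ} + ∂_θ g_{rθ} - ∂_r g_{θθ}) = (1/2)(1)((0) + (0) - (2*r)) = -r
Γ^θ_{r θ} = (1/2) g^{θθ} (∂_r g_{θθ} + ∂_θ g_{θr} - ∂_θ g_{rθ}) = (1/2)(1/r^2)((2*r) + (0) - (0)) = 1/r
All other Christoffel symbols are zero.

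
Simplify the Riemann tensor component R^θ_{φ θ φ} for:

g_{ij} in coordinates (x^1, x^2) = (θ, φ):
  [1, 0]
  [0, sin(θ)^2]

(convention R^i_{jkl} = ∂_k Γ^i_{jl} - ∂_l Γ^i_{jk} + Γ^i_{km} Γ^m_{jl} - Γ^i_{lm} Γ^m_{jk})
Non-zero Christoffel symbols (Γ^k_{ij} = Γ^k_{ji}):
Γ^θ_{φ φ} = -sin(2*θ)/2
Γ^φ_{θ φ} = 1/tan(θ)
R^θ_{φ θ φ} = ∂_θ Γ^θ_{φ φ} - ∂_φ Γ^θ_{φ θ} + Γ^θ_{θ m} Γ^m_{φ φ} - Γ^θ_{φ m} Γ^m_{φ θ}
  = (-cos(2*θ)) - (0) + (0) - (-cos(θ)^2) = sin(θ)^2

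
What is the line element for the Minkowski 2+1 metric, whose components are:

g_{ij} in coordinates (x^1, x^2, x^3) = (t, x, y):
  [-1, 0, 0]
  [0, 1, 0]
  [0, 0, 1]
ds^2 = g_{ij} dx^i dx^j; only the non-zero components contribute.
ds^2 = -dt^2 + dx^2 + dy^2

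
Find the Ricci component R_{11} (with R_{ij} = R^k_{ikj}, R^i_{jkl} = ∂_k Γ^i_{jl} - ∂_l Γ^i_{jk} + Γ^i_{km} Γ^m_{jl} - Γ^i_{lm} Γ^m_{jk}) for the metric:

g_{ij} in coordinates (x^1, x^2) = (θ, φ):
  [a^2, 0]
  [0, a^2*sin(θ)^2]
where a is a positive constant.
Non-zero Christoffel symbols (Γ^k_{ij} = Γ^k_{ji}):
Γ^θ_{φ φ} = -sin(2*θ)/2
Γ^φ_{θ φ} = 1/tan(θ)
R^θ_{θ θ θ} = 0 (a repeated index in an antisymmetric pair)
R^φ_{θ φ θ} = ∂_φ Γ^φ_{θ θ} - ∂_θ Γ^φ_{θ φ} + Γ^φ_{φ m} Γ^m_{θ θ} - Γ^φ_{θ m} Γ^m_{θ φ}
  = (0) - (-1/sin(θ)^2) + (0) - (1/tan(θ)^2) = 1
R_{θθ} = R^θ_{θ θ θ} + R^φ_{θ φ θ} = (0) + (1) = 1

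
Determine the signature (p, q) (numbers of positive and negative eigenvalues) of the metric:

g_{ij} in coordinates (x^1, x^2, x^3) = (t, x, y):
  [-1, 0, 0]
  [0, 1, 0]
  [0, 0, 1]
The metric is diagonal, so its eigenvalues are the diagonal entries: -1, 1, 1 (at a generic point, where coordinate-dependent entries are positive).
2 positive, 1 negative.
(2, 1) - Lorentzian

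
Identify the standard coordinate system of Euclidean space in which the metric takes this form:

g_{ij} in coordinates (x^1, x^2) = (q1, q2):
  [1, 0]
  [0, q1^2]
The line element ds^2 = dq1^2 + q1^2 dq2^2 is dr^2 + r^2 dθ^2 with q1 = r, q2 = θ.
polar coordinates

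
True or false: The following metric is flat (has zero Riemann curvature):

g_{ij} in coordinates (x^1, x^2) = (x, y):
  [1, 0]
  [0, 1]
All metric components are constant, so every Christoffel symbol vanishes and R^i_{jkl} = 0.
True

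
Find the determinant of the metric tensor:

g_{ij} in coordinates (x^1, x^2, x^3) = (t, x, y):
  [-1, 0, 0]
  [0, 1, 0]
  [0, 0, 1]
Diagonal metric: det(g) = g_{11}·g_{22}·g_{33}
= (-1)·(1)·(1)
det(g) = -1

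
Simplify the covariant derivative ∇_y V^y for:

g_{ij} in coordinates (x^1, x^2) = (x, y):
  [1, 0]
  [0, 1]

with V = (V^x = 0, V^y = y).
All Christoffel symbols are zero.
∇_y V^y = ∂_y V^y + Γ^y_{y j} V^j
  = (1) + (0)(0) + (0)(y)
  = 1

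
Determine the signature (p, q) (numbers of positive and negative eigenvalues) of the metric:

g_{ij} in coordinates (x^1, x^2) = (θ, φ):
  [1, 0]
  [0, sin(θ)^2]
The metric is diagonal, so its eigenvalues are the diagonal entries: 1, sin(θ)^2 (at a generic point, where coordinate-dependent entries are positive).
2 positive, 0 negative.
(2, 0) - Riemannian (positive definite)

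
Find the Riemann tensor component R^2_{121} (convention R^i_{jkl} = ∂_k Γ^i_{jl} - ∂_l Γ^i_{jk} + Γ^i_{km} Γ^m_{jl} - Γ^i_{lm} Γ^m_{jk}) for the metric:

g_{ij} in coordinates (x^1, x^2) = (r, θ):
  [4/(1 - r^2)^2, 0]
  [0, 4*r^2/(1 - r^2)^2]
Non-zero Christoffel symbols (Γ^k_{ij} = Γ^k_{ji}):
Γ^r_{r r} = 2*r/(1 - r^2)
Γ^r_{θ θ} = (r^3 + r)/(r^2 - 1)
Γ^θ_{r θ} = (-r^2 - 1)/(r^3 - r)
R^θ_{r θ r} = ∂_θ Γ^θ_{r r} - ∂_r Γ^θ_{r θ} + Γ^θ_{θ m} Γ^m_{r r} - Γ^θ_{r m} Γ^m_{r θ}
  = (0) - ((r^4 + 4*r^2 - 1)/(r^3 - r)^2) + (2*(r^2 + 1)/(r^2 - 1)^2) - ((r^2 + 1)^2/(r^3 - r)^2) = -4/(r^2 - 1)^2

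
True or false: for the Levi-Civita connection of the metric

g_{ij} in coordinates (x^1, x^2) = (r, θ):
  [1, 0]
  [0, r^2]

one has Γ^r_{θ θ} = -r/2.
Γ^r_{θ θ} = (1/2) g^{rr} (∂_θ g_{rθ} + ∂_θ g_{rθ} - ∂_r g_{θθ}) = (1/2)(1)((0) + (0) - (2*r)) = -r
This differs from the proposed value -r/2.
False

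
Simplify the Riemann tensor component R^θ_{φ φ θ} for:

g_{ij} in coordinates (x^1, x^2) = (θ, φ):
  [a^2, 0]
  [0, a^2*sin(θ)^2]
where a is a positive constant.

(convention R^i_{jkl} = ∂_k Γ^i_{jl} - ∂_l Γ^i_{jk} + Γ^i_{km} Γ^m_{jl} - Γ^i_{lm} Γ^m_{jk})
Non-zero Christoffel symbols (Γ^k_{ij} = Γ^k_{ji}):
Γ^θ_{φ φ} = -sin(2*θ)/2
Γ^φ_{θ φ} = 1/tan(θ)
R^θ_{φ φ θ} = ∂_φ Γ^θ_{φ θ} - ∂_θ Γ^θ_{φ φ} + Γ^θ_{φ m} Γ^m_{φ θ} - Γ^θ_{θ m} Γ^m_{φ φ}
  = (0) - (-cos(2*θ)) + (-cos(θ)^2) - (0) = -sin(θ)^2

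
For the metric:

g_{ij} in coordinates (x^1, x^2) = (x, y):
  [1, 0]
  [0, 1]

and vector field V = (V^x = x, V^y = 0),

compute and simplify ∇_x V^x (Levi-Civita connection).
All Christoffel symbols are zero.
∇_x V^x = ∂_x V^x + Γ^x_{x j} V^j
  = (1) + (0)(x) + (0)(0)
  = 1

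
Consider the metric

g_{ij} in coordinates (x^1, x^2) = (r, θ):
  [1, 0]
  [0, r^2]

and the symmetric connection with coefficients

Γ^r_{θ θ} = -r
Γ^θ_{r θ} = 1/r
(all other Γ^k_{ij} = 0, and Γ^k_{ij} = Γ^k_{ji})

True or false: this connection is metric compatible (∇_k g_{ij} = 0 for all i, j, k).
Using ∇_k g_{ij} = ∂_k g_{ij} - Γ^m_{ki} g_{mj} - Γ^m_{kj} g_{im}:
e.g. ∇_r g_{θθ} = (2*r) - (r) - (r) = 0
Every component ∇_k g_{ij} vanishes: the connection is metric compatible.
True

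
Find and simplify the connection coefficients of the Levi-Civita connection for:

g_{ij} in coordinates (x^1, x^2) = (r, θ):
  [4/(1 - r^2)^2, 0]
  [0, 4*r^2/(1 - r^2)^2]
Using Γ^k_{ij} = (1/2) g^{km} (∂_i g_{mj} + ∂_j g_{mi} - ∂_m g_{ij}); the metric is diagonal, so only the m = k term contributes.
Non-zero symbols (using the symmetry Γ^k_{ij} = Γ^k_{ji}):
Γ^r_{r r} = (1/2) g^{rr} (∂_r g_{rr} + ∂_r g_{rr} - ∂_r g_{rr}) = (1/2)((1 - r^2)^2/4)((16*r/(1 - r^2)^3) + (16*r/(1 - r^2)^3) - (16*r/(1 - r^2)^3)) = 2*r/(1 - r^2)
Γ^r_{θ θ} = (1/2) g^{rr} (∂_θ g_{rθ} + ∂_θ g_{rθ} - ∂_r g_{θθ}) = (1/2)((1 - r^2)^2/4)((0) + (0) - (-8*(r^3 + r)/(r^2 - 1)^3)) = (r^3 + r)/(r^2 - 1)
Γ^θ_{r θ} = (1/2) g^{θθ} (∂_r g_{θθ} + ∂_θ g_{θr} - ∂_θ g_{rθ}) = (1/2)((1 - r^2)^2/(4*r^2))((-8*(r^3 + r)/(r^2 - 1)^3) + (0) - (0)) = (-r^2 - 1)/(r^3 - r)
All other Christoffel symbols are zero.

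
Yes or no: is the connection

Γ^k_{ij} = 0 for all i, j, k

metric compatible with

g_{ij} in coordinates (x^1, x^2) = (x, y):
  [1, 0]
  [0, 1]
Using ∇_k g_{ij} = ∂_k g_{ij} - Γ^m_{ki} g_{mj} - Γ^m_{kj} g_{im}:
e.g. ∇_x g_{xy} = (0) - (0) - (0) = 0
Every component ∇_k g_{ij} vanishes: the connection is metric compatible.
Yes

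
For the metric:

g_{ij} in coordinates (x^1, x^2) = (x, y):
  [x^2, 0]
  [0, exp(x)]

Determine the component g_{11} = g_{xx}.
With x^1 = x, x^2 = y, g_{11} = g_{xx} is the row-1, column-1 entry of the matrix.
g_{11} = x^2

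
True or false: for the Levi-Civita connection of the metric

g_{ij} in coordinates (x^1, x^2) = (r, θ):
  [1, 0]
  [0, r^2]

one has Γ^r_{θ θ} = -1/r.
Γ^r_{θ θ} = (1/2) g^{rr} (∂_θ g_{rθ} + ∂_θ g_{rθ} - ∂_r g_{θθ}) = (1/2)(1)((0) + (0) - (2*r)) = -r
This differs from the proposed value -1/r.
False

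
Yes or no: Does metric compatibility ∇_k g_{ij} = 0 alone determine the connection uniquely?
One also needs vanishing torsion; metric compatibility plus torsion-freeness singles out the Levi-Civita connection.
No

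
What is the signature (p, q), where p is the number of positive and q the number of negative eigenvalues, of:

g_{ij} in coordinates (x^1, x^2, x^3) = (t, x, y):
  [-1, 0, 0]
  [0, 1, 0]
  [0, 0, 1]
The metric is diagonal, so its eigenvalues are the diagonal entries: -1, 1, 1 (at a generic point, where coordinate-dependent entries are positive).
2 positive, 1 negative.
(2, 1) - Lorentzian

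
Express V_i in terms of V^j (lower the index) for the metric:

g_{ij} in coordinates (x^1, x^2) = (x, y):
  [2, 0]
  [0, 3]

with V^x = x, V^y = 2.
V_i = g_{ij} V^j:
V_x = (2)(x) + (0)(2) = 2*x
V_y = (0)(x) + (3)(2) = 6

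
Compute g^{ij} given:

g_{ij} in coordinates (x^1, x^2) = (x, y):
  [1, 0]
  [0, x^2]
The metric is diagonal, so g^{ij} is diagonal with entries 1/g_{ii}: diag(1, 1/(x^2)).
g^{ij}:
  [1, 0]
  [0, 1/x^2]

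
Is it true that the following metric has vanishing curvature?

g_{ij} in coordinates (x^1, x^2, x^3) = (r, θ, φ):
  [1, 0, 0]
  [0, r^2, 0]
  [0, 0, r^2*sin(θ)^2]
Non-zero Christoffel symbols:
Γ^r_{θ θ} = -r
Γ^r_{φ φ} = -r*sin(θ)^2
Γ^θ_{r θ} = 1/r
Γ^θ_{φ φ} = -sin(2*θ)/2
Γ^φ_{r φ} = 1/r
Γ^φ_{θ φ} = 1/tan(θ)
Ricci tensor: R_{rr} = 0, R_{rθ} = 0, R_{rφ} = 0, R_{θθ} = 0, R_{θφ} = 0, R_{φφ} = 0
All R_{ij} vanish; in 3 dimensions the Riemann tensor is fully determined by the Ricci tensor, so R^i_{jkl} = 0: the metric is flat (curvilinear coordinates on flat space).
Yes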